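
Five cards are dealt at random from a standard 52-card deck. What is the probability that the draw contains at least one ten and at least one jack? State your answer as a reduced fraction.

6509/64974

There are C(52,5) = 2598960 possible draws.
By inclusion-exclusion on the complements, draws missing all tens or all jacks: C(48,5) + C(48,5) − C(44,5) = 1712304 + 1712304 − 1086008 = 2338600.
So draws with at least one of each: 2598960 − 2338600 = 260360, probability 260360/2598960 = 6509/64974.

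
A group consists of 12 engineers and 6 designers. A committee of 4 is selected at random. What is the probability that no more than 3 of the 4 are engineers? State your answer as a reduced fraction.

57/68

There are C(18,4) = 3060 ways to choose the 4.
The complement is exactly 4 engineers: C(12,4)·C(6,0) = 495.
Probability = 1 − 495/3060 = 2565/3060 = 57/68.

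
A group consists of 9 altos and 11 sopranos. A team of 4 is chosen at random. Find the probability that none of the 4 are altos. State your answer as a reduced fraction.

22/323

There are C(20,4) = 4845 possible selections.
Selections with no altos (all sopranos): C(11,4) = 330.
Probability = 330/4845 = 22/323.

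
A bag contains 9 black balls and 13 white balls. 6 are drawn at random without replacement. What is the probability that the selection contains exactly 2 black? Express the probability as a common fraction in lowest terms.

There are C(22,6) = 74613 ways to choose 6 from 22.
Selections with exactly 2 black: choose 2 of the 9 black and 4 of the 13 white, C(9,2)·C(13,4) = 36·715 = 25740.
Probability = 25740/74613 = 780/2261.

780/2261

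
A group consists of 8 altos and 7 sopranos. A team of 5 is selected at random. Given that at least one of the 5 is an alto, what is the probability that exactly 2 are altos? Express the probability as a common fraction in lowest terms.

Work in counts. Selections with at least one alto: C(15,5) − C(7,5) = 3003 − 21 = 2982.
Of those, selections where exactly 2 are altos: C(8,2)·C(7,3) = 28·35 = 980.
Conditional probability = 980/2982 = 70/213.

70/213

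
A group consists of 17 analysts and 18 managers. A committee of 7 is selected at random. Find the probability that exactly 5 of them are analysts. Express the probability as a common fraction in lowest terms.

The sample space is all 7-subsets of the 35: C(35,7) = 6724520.
Selections with exactly 5 analysts: choose 5 of the 17 analysts and 2 of the 18 managers, C(17,5)·C(18,2) = 6188·153 = 946764.
Probability = 946764/6724520 = 13923/98890.

13923/98890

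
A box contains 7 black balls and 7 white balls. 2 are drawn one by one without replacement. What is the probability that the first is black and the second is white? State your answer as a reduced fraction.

7/26

Multiply the conditional probabilities at each draw: 7/14 · 7/13 = 49/182 = 7/26.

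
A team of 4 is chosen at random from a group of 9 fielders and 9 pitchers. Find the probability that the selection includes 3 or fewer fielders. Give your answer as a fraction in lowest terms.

Total selections: C(18,4) = 3060.
The complement is exactly 4 fielders: C(9,4)·C(9,0) = 126.
Probability = 1 − 126/3060 = 2934/3060 = 163/170.

163/170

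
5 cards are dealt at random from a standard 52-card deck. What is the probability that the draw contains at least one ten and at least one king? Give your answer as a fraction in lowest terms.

6509/64974

There are C(52,5) = 2598960 possible draws.
By inclusion-exclusion on the complements, draws missing all tens or all kings: C(48,5) + C(48,5) − C(44,5) = 1712304 + 1712304 − 1086008 = 2338600.
So draws with at least one of each: 2598960 − 2338600 = 260360, probability 260360/2598960 = 6509/64974.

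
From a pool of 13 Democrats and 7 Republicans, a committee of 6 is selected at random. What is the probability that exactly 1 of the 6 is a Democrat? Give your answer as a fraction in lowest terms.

There are C(20,6) = 38760 ways to choose 6 from 20.
Selections with exactly 1 Democrat: choose 1 of the 13 Democrats and 5 of the 7 Republicans, C(13,1)·C(7,5) = 13·21 = 273.
Probability = 273/38760 = 91/12920.

91/12920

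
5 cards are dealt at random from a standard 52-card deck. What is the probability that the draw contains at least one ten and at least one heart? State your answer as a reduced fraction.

229297/866320

There are C(52,5) = 2598960 possible draws.
By inclusion-exclusion on the complements, draws missing all tens or all hearts: C(48,5) + C(39,5) − C(36,5) = 1712304 + 575757 − 376992 = 1911069.
So draws with at least one of each: 2598960 − 1911069 = 687891, probability 687891/2598960 = 229297/866320.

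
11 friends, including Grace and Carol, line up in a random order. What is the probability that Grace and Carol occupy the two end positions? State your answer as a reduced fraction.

There are 11! = 39916800 arrangements.
Place Grace and Carol at the ends in 2 ways, arrange the remaining 9 in 9! = 362880 ways: 2·362880 = 725760.
Probability = 725760/39916800 = 1/55.

1/55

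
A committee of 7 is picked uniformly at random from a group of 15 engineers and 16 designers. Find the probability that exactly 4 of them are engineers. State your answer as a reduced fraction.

784/2697

There are C(31,7) = 2629575 ways to choose 7 from 31.
Selections with exactly 4 engineers: choose 4 of the 15 engineers and 3 of the 16 designers, C(15,4)·C(16,3) = 1365·560 = 764400.
Probability = 764400/2629575 = 784/2697.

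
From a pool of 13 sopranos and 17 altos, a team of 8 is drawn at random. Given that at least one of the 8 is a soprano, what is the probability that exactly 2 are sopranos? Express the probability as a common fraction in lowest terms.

74256/448355

Work in counts. Selections with at least one soprano: C(30,8) − C(17,8) = 5852925 − 24310 = 5828615.
Of those, selections where exactly 2 are sopranos: C(13,2)·C(17,6) = 78·12376 = 965328.
Conditional probability = 965328/5828615 = 74256/448355.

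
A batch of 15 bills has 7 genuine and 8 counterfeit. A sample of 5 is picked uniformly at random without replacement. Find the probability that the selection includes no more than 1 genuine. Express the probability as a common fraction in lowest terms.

There are C(15,5) = 3003 ways to choose the 5.
Favorable selections (no more than 1 genuine): C(7,0)·C(8,5) + C(7,1)·C(8,4) = 56 + 490 = 546.
Probability = 546/3003 = 2/11.

2/11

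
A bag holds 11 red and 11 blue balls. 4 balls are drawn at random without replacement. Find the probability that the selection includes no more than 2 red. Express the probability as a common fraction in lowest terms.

There are C(22,4) = 7315 ways to choose the 4.
Count the complement (more than 2 red): C(11,3)·C(11,1) + C(11,4)·C(11,0) = 1815 + 330 = 2145.
Probability = 1 − 2145/7315 = 5170/7315 = 94/133.

94/133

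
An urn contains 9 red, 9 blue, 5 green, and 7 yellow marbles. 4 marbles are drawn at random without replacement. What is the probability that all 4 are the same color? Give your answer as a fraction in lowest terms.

There are C(30,4) = 27405 ways to draw 4 marbles.
All same color: C(9,4) + C(9,4) + C(5,4) + C(7,4) = 126 + 126 + 5 + 35 = 292.
Probability = 292/27405.

292/27405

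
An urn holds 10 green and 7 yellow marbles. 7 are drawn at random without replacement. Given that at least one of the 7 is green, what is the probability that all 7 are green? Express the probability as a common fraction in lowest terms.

Work in counts. Selections with at least one green: C(17,7) − C(7,7) = 19448 − 1 = 19447.
Of those, selections where all 7 are green: C(10,7) = 120.
Conditional probability = 120/19447.

120/19447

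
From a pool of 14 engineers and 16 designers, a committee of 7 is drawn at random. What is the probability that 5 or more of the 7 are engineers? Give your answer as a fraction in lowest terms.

Total selections: C(30,7) = 2035800.
Favorable selections (5 or more engineers): C(14,5)·C(16,2) + C(14,6)·C(16,1) + C(14,7)·C(16,0) = 240240 + 48048 + 3432 = 291720.
Probability = 291720/2035800 = 187/1305.

187/1305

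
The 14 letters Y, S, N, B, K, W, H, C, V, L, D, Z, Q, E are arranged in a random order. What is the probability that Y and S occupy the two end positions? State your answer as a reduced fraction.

There are 14! = 87178291200 arrangements.
Place Y and S at the ends in 2 ways, arrange the remaining 12 in 12! = 479001600 ways: 2·479001600 = 958003200.
Probability = 958003200/87178291200 = 1/91.

1/91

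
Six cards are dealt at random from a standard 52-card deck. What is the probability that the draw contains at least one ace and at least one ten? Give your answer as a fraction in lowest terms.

718637/5089630

There are C(52,6) = 20358520 possible draws.
By inclusion-exclusion on the complements, draws missing all aces or all tens: C(48,6) + C(48,6) − C(44,6) = 12271512 + 12271512 − 7059052 = 17483972.
So draws with at least one of each: 20358520 − 17483972 = 2874548, probability 2874548/20358520 = 718637/5089630.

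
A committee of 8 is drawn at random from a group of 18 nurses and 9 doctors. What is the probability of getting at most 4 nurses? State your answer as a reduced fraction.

11153/49335

There are C(27,8) = 2220075 ways to choose the 8.
Count the complement (more than 4 nurses): C(18,5)·C(9,3) + C(18,6)·C(9,2) + C(18,7)·C(9,1) + C(18,8)·C(9,0) = 719712 + 668304 + 286416 + 43758 = 1718190.
Probability = 1 − 1718190/2220075 = 501885/2220075 = 11153/49335.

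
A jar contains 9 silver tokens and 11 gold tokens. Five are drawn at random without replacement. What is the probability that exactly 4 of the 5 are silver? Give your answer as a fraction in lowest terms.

The sample space is all 5-subsets of the 20: C(20,5) = 15504.
Selections with exactly 4 silver: choose 4 of the 9 silver and 1 of the 11 gold, C(9,4)·C(11,1) = 126·11 = 1386.
Probability = 1386/15504 = 231/2584.

231/2584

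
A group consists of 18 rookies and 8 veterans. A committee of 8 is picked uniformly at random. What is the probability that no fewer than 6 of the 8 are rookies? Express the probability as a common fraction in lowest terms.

62934/120175

There are C(26,8) = 1562275 ways to choose the 8.
Favorable selections (no fewer than 6 rookies): C(18,6)·C(8,2) + C(18,7)·C(8,1) + C(18,8)·C(8,0) = 519792 + 254592 + 43758 = 818142.
Probability = 818142/1562275 = 62934/120175.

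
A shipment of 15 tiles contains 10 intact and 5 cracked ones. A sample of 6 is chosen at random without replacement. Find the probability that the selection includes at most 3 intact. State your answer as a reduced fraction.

41/143

There are C(15,6) = 5005 ways to choose the 6.
Favorable selections (at most 3 intact): C(10,1)·C(5,5) + C(10,2)·C(5,4) + C(10,3)·C(5,3) = 10 + 225 + 1200 = 1435.
Probability = 1435/5005 = 41/143.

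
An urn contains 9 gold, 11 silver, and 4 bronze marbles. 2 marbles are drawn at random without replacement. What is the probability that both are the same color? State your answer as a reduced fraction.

97/276

There are C(24,2) = 276 ways to draw 2 marbles.
All same color: C(9,2) + C(11,2) + C(4,2) = 36 + 55 + 6 = 97.
Probability = 97/276.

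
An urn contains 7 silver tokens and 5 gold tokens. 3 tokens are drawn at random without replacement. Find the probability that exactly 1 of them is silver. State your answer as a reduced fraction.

7/22

The sample space is all 3-subsets of the 12: C(12,3) = 220.
Selections with exactly 1 silver: choose 1 of the 7 silver and 2 of the 5 gold, C(7,1)·C(5,2) = 7·10 = 70.
Probability = 70/220 = 7/22.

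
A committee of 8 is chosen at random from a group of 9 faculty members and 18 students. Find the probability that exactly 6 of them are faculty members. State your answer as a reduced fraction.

The sample space is all 8-subsets of the 27: C(27,8) = 2220075.
Selections with exactly 6 faculty members: choose 6 of the 9 faculty members and 2 of the 18 students, C(9,6)·C(18,2) = 84·153 = 12852.
Probability = 12852/2220075 = 476/82225.

476/82225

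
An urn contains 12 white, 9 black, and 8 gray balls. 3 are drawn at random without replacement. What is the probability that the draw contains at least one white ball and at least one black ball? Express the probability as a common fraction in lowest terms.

15/29

There are C(29,3) = 3654 possible draws.
By inclusion-exclusion on the complements, draws missing all white or all black: C(17,3) + C(20,3) − C(8,3) = 680 + 1140 − 56 = 1764.
So draws with at least one of each: 3654 − 1764 = 1890, probability 1890/3654 = 15/29.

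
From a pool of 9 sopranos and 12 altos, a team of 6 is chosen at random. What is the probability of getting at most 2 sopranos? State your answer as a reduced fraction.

154/323

Total selections: C(21,6) = 54264.
Favorable selections (at most 2 sopranos): C(9,0)·C(12,6) + C(9,1)·C(12,5) + C(9,2)·C(12,4) = 924 + 7128 + 17820 = 25872.
Probability = 25872/54264 = 154/323.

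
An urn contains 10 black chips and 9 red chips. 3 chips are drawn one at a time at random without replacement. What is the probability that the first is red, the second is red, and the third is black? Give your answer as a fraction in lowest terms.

40/323

Multiply the conditional probabilities at each draw: 9/19 · 8/18 · 10/17 = 720/5814 = 40/323.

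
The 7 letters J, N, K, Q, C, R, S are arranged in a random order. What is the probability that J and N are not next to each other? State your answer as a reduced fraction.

5/7

There are 7! = 5040 arrangements.
Arrangements with J and N adjacent: 2·6! = 1440.
So not adjacent: 5040 − 1440 = 3600, probability 3600/5040 = 5/7.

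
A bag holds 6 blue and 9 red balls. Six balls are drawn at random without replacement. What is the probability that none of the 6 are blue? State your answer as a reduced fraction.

12/715

There are C(15,6) = 5005 possible selections.
Selections with no blue (all red): C(9,6) = 84.
Probability = 84/5005 = 12/715.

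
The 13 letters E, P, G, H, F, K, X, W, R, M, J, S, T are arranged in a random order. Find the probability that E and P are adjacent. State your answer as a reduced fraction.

There are 13! = 6227020800 arrangements.
Treat E and P as a block: 12! arrangements of the blocks × 2 orders within the block = 2·479001600 = 958003200.
Probability = 958003200/6227020800 = 2/13.

2/13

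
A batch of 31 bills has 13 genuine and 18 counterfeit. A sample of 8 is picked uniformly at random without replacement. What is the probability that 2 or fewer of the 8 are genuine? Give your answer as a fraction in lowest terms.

16286/67425

Total selections: C(31,8) = 7888725.
Favorable selections (2 or fewer genuine): C(13,0)·C(18,8) + C(13,1)·C(18,7) + C(13,2)·C(18,6) = 43758 + 413712 + 1447992 = 1905462.
Probability = 1905462/7888725 = 16286/67425.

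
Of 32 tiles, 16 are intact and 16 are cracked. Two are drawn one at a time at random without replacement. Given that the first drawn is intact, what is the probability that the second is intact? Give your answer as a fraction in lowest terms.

After removing one intact, 31 remain: 15 intact and 16 cracked.
So the probability the next is intact is 15/31.

15/31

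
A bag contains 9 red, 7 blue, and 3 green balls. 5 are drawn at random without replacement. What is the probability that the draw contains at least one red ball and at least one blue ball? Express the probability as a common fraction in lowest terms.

There are C(19,5) = 11628 possible draws.
By inclusion-exclusion on the complements, draws missing all red or all blue: C(10,5) + C(12,5) − C(3,5) = 252 + 792 − 0 = 1044.
So draws with at least one of each: 11628 − 1044 = 10584, probability 10584/11628 = 294/323.

294/323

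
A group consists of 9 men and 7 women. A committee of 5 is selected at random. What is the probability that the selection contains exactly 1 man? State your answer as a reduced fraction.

15/208

Total number of selections: C(16,5) = 4368.
Selections with exactly 1 man: choose 1 of the 9 men and 4 of the 7 women, C(9,1)·C(7,4) = 9·35 = 315.
Probability = 315/4368 = 15/208.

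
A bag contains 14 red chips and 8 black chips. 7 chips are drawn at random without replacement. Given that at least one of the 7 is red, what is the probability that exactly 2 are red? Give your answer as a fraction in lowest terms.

637/21317

Work in counts. Selections with at least one red: C(22,7) − C(8,7) = 170544 − 8 = 170536.
Of those, selections where exactly 2 are red: C(14,2)·C(8,5) = 91·56 = 5096.
Conditional probability = 5096/170536 = 637/21317.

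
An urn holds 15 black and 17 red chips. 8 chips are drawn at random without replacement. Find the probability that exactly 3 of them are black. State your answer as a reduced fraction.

Total number of selections: C(32,8) = 10518300.
Selections with exactly 3 black: choose 3 of the 15 black and 5 of the 17 red, C(15,3)·C(17,5) = 455·6188 = 2815540.
Probability = 2815540/10518300 = 10829/40455.

10829/40455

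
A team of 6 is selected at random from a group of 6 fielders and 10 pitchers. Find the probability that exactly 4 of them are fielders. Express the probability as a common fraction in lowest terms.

675/8008

The sample space is all 6-subsets of the 16: C(16,6) = 8008.
Selections with exactly 4 fielders: choose 4 of the 6 fielders and 2 of the 10 pitchers, C(6,4)·C(10,2) = 15·45 = 675.
Probability = 675/8008.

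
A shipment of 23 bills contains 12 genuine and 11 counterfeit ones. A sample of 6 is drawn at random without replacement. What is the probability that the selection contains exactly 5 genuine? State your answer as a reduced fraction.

The sample space is all 6-subsets of the 23: C(23,6) = 100947.
Selections with exactly 5 genuine: choose 5 of the 12 genuine and 1 of the 11 counterfeit, C(12,5)·C(11,1) = 792·11 = 8712.
Probability = 8712/100947 = 264/3059.

264/3059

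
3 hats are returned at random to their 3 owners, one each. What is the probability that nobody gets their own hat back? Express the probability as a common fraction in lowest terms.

1/3

There are 3! = 6 assignments.
By inclusion-exclusion, assignments with no fixed points: C(3,0)·3! − C(3,1)·2! + C(3,2)·1! − C(3,3)·0! = 2.
Probability = 2/6 = 1/3.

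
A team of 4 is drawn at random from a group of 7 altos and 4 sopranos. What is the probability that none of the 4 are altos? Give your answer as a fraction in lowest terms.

There are C(11,4) = 330 possible selections.
Selections with no altos (all sopranos): C(4,4) = 1.
Probability = 1/330.

1/330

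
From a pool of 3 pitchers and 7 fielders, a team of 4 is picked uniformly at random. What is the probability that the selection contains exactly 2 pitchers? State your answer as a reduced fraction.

3/10

Total number of selections: C(10,4) = 210.
Selections with exactly 2 pitchers: choose 2 of the 3 pitchers and 2 of the 7 fielders, C(3,2)·C(7,2) = 3·21 = 63.
Probability = 63/210 = 3/10.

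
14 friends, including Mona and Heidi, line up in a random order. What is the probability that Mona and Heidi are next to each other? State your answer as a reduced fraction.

There are 14! = 87178291200 arrangements.
Treat Mona and Heidi as a block: 13! arrangements of the blocks × 2 orders within the block = 2·6227020800 = 12454041600.
Probability = 12454041600/87178291200 = 1/7.

1/7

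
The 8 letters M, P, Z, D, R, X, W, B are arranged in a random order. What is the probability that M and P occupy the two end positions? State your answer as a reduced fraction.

There are 8! = 40320 arrangements.
Place M and P at the ends in 2 ways, arrange the remaining 6 in 6! = 720 ways: 2·720 = 1440.
Probability = 1440/40320 = 1/28.

1/28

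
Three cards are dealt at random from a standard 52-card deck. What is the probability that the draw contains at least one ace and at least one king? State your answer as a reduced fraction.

188/5525

There are C(52,3) = 22100 possible draws.
By inclusion-exclusion on the complements, draws missing all aces or all kings: C(48,3) + C(48,3) − C(44,3) = 17296 + 17296 − 13244 = 21348.
So draws with at least one of each: 22100 − 21348 = 752, probability 752/22100 = 188/5525.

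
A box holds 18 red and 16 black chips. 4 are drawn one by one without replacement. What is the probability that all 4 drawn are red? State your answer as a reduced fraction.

45/682

Multiply the conditional probabilities at each draw: 18/34 · 17/33 · 16/32 · 15/31 = 73440/1113024 = 45/682.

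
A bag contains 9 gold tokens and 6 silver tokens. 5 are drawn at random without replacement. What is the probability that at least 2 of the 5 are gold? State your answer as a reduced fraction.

Total selections: C(15,5) = 3003.
Count the complement (fewer than 2 gold): C(9,0)·C(6,5) + C(9,1)·C(6,4) = 6 + 135 = 141.
Probability = 1 − 141/3003 = 2862/3003 = 954/1001.

954/1001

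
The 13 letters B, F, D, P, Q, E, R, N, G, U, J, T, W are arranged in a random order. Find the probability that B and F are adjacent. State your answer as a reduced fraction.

There are 13! = 6227020800 arrangements.
Treat B and F as a block: 12! arrangements of the blocks × 2 orders within the block = 2·479001600 = 958003200.
Probability = 958003200/6227020800 = 2/13.

2/13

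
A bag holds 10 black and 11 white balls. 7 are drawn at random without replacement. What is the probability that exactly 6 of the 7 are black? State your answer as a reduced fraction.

77/3876

The sample space is all 7-subsets of the 21: C(21,7) = 116280.
Selections with exactly 6 black: choose 6 of the 10 black and 1 of the 11 white, C(10,6)·C(11,1) = 210·11 = 2310.
Probability = 2310/116280 = 77/3876.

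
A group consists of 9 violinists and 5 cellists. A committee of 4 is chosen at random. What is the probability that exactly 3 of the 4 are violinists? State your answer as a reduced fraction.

Total number of selections: C(14,4) = 1001.
Selections with exactly 3 violinists: choose 3 of the 9 violinists and 1 of the 5 cellists, C(9,3)·C(5,1) = 84·5 = 420.
Probability = 420/1001 = 60/143.

60/143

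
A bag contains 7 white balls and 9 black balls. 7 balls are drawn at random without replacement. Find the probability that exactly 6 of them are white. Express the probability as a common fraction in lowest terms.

63/11440

The sample space is all 7-subsets of the 16: C(16,7) = 11440.
Selections with exactly 6 white: choose 6 of the 7 white and 1 of the 9 black, C(7,6)·C(9,1) = 7·9 = 63.
Probability = 63/11440.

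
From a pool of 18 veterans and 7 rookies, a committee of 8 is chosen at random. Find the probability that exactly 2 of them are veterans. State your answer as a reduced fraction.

There are C(25,8) = 1081575 ways to choose 8 from 25.
Selections with exactly 2 veterans: choose 2 of the 18 veterans and 6 of the 7 rookies, C(18,2)·C(7,6) = 153·7 = 1071.
Probability = 1071/1081575 = 119/120175.

119/120175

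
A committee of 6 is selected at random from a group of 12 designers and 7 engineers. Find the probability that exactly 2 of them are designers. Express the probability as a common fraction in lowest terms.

55/646

The sample space is all 6-subsets of the 19: C(19,6) = 27132.
Selections with exactly 2 designers: choose 2 of the 12 designers and 4 of the 7 engineers, C(12,2)·C(7,4) = 66·35 = 2310.
Probability = 2310/27132 = 55/646.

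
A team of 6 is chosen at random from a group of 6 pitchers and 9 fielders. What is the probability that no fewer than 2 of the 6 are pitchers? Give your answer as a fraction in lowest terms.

119/143

Total selections: C(15,6) = 5005.
Count the complement (fewer than 2 pitchers): C(6,0)·C(9,6) + C(6,1)·C(9,5) = 84 + 756 = 840.
Probability = 1 − 840/5005 = 4165/5005 = 119/143.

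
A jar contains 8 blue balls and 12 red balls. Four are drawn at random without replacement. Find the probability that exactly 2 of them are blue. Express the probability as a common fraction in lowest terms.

The sample space is all 4-subsets of the 20: C(20,4) = 4845.
Selections with exactly 2 blue: choose 2 of the 8 blue and 2 of the 12 red, C(8,2)·C(12,2) = 28·66 = 1848.
Probability = 1848/4845 = 616/1615.

616/1615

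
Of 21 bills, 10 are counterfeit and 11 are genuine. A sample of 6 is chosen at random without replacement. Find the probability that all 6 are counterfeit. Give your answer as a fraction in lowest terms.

5/1292

There are C(21,6) = 54264 possible selections.
Selections with all counterfeit: C(10,6) = 210.
Probability = 210/54264 = 5/1292.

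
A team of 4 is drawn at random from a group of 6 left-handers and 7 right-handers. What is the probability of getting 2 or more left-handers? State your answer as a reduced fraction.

There are C(13,4) = 715 ways to choose the 4.
Favorable selections (2 or more left-handers): C(6,2)·C(7,2) + C(6,3)·C(7,1) + C(6,4)·C(7,0) = 315 + 140 + 15 = 470.
Probability = 470/715 = 94/143.

94/143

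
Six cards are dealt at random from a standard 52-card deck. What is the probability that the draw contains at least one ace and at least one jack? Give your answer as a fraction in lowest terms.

There are C(52,6) = 20358520 possible draws.
By inclusion-exclusion on the complements, draws missing all aces or all jacks: C(48,6) + C(48,6) − C(44,6) = 12271512 + 12271512 − 7059052 = 17483972.
So draws with at least one of each: 20358520 − 17483972 = 2874548, probability 2874548/20358520 = 718637/5089630.

718637/5089630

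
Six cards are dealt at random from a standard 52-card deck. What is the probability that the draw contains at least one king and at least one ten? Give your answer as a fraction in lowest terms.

718637/5089630

There are C(52,6) = 20358520 possible draws.
By inclusion-exclusion on the complements, draws missing all kings or all tens: C(48,6) + C(48,6) − C(44,6) = 12271512 + 12271512 − 7059052 = 17483972.
So draws with at least one of each: 20358520 − 17483972 = 2874548, probability 2874548/20358520 = 718637/5089630.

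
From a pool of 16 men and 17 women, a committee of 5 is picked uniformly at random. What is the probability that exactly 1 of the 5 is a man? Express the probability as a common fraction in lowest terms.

There are C(33,5) = 237336 ways to choose 5 from 33.
Selections with exactly 1 man: choose 1 of the 16 men and 4 of the 17 women, C(16,1)·C(17,4) = 16·2380 = 38080.
Probability = 38080/237336 = 4760/29667.

4760/29667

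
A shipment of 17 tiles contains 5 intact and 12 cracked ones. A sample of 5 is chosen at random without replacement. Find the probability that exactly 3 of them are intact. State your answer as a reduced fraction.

The sample space is all 5-subsets of the 17: C(17,5) = 6188.
Selections with exactly 3 intact: choose 3 of the 5 intact and 2 of the 12 cracked, C(5,3)·C(12,2) = 10·66 = 660.
Probability = 660/6188 = 165/1547.

165/1547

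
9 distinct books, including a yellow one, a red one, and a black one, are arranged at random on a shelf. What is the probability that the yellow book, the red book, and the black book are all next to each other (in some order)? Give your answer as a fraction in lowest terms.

1/12

There are 9! = 362880 arrangements.
Treat the three as one block: 7! placements × 3! orders within the block = 5040·6 = 30240.
Probability = 30240/362880 = 1/12.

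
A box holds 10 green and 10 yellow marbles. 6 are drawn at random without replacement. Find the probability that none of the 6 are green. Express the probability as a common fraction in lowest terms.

There are C(20,6) = 38760 possible selections.
Selections with no green (all yellow): C(10,6) = 210.
Probability = 210/38760 = 7/1292.

7/1292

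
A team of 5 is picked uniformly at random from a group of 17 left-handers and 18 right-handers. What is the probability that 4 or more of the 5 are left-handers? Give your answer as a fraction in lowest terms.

There are C(35,5) = 324632 ways to choose the 5.
Favorable selections (4 or more left-handers): C(17,4)·C(18,1) + C(17,5)·C(18,0) = 42840 + 6188 = 49028.
Probability = 49028/324632 = 103/682.

103/682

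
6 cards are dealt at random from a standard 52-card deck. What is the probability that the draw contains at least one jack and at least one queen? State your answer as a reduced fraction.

There are C(52,6) = 20358520 possible draws.
By inclusion-exclusion on the complements, draws missing all jacks or all queens: C(48,6) + C(48,6) − C(44,6) = 12271512 + 12271512 − 7059052 = 17483972.
So draws with at least one of each: 20358520 − 17483972 = 2874548, probability 2874548/20358520 = 718637/5089630.

718637/5089630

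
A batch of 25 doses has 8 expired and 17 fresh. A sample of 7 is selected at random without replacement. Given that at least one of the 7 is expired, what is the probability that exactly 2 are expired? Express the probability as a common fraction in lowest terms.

Work in counts. Selections with at least one expired: C(25,7) − C(17,7) = 480700 − 19448 = 461252.
Of those, selections where exactly 2 are expired: C(8,2)·C(17,5) = 28·6188 = 173264.
Conditional probability = 173264/461252 = 43316/115313.

43316/115313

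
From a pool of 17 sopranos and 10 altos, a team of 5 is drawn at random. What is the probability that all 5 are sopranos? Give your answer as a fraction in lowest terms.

238/3105

There are C(27,5) = 80730 possible selections.
Selections with all sopranos: C(17,5) = 6188.
Probability = 6188/80730 = 238/3105.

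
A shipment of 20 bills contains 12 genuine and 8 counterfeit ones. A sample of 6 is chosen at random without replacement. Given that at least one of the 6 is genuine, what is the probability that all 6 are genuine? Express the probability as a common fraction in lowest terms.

231/9683

Work in counts. Selections with at least one genuine: C(20,6) − C(8,6) = 38760 − 28 = 38732.
Of those, selections where all 6 are genuine: C(12,6) = 924.
Conditional probability = 924/38732 = 231/9683.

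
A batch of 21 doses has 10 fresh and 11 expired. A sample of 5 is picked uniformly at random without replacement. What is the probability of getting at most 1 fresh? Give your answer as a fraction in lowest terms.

Total selections: C(21,5) = 20349.
Favorable selections (at most 1 fresh): C(10,0)·C(11,5) + C(10,1)·C(11,4) = 462 + 3300 = 3762.
Probability = 3762/20349 = 22/119.

22/119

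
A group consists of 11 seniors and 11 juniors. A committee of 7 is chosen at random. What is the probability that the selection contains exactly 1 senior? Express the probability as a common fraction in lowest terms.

77/2584

There are C(22,7) = 170544 ways to choose 7 from 22.
Selections with exactly 1 senior: choose 1 of the 11 seniors and 6 of the 11 juniors, C(11,1)·C(11,6) = 11·462 = 5082.
Probability = 5082/170544 = 77/2584.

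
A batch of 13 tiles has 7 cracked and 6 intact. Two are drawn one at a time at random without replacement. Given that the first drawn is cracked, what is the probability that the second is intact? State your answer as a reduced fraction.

After removing one cracked, 12 remain: 6 cracked and 6 intact.
So the probability the next is intact is 6/12 = 1/2.

1/2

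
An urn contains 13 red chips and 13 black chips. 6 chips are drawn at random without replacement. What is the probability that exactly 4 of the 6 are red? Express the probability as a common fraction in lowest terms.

The sample space is all 6-subsets of the 26: C(26,6) = 230230.
Selections with exactly 4 red: choose 4 of the 13 red and 2 of the 13 black, C(13,4)·C(13,2) = 715·78 = 55770.
Probability = 55770/230230 = 39/161.

39/161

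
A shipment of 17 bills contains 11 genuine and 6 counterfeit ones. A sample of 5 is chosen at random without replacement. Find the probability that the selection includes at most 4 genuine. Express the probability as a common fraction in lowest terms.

There are C(17,5) = 6188 ways to choose the 5.
Favorable selections (at most 4 genuine): C(11,0)·C(6,5) + C(11,1)·C(6,4) + C(11,2)·C(6,3) + C(11,3)·C(6,2) + C(11,4)·C(6,1) = 6 + 165 + 1100 + 2475 + 1980 = 5726.
Probability = 5726/6188 = 409/442.

409/442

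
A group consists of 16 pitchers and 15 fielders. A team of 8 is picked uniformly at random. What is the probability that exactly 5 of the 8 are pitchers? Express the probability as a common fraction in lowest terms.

There are C(31,8) = 7888725 ways to choose 8 from 31.
Selections with exactly 5 pitchers: choose 5 of the 16 pitchers and 3 of the 15 fielders, C(16,5)·C(15,3) = 4368·455 = 1987440.
Probability = 1987440/7888725 = 10192/40455.

10192/40455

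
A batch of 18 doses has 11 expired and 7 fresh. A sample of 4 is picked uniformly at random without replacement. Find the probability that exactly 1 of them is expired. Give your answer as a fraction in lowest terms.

The sample space is all 4-subsets of the 18: C(18,4) = 3060.
Selections with exactly 1 expired: choose 1 of the 11 expired and 3 of the 7 fresh, C(11,1)·C(7,3) = 11·35 = 385.
Probability = 385/3060 = 77/612.

77/612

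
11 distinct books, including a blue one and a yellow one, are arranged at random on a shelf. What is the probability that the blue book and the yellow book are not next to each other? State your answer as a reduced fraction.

There are 11! = 39916800 arrangements.
Arrangements with the blue book and the yellow book adjacent: 2·10! = 7257600.
So not adjacent: 39916800 − 7257600 = 32659200, probability 32659200/39916800 = 9/11.

9/11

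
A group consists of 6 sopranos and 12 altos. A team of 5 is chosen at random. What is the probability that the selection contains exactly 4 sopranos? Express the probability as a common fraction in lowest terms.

5/238

Total number of selections: C(18,5) = 8568.
Selections with exactly 4 sopranos: choose 4 of the 6 sopranos and 1 of the 12 altos, C(6,4)·C(12,1) = 15·12 = 180.
Probability = 180/8568 = 5/238.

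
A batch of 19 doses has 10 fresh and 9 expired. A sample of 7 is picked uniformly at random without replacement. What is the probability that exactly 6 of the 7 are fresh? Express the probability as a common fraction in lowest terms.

315/8398

There are C(19,7) = 50388 ways to choose 7 from 19.
Selections with exactly 6 fresh: choose 6 of the 10 fresh and 1 of the 9 expired, C(10,6)·C(9,1) = 210·9 = 1890.
Probability = 1890/50388 = 315/8398.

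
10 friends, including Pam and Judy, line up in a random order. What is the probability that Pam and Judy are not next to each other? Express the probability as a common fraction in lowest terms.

4/5

There are 10! = 3628800 arrangements.
Arrangements with Pam and Judy adjacent: 2·9! = 725760.
So not adjacent: 3628800 − 725760 = 2903040, probability 2903040/3628800 = 4/5.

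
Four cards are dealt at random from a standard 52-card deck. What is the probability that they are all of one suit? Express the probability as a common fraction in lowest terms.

44/4165

There are C(52,4) = 270725 possible 4-card hands.
Hands of one suit: 4 suits × C(13,4) = 4·715 = 2860.
Probability = 2860/270725 = 44/4165.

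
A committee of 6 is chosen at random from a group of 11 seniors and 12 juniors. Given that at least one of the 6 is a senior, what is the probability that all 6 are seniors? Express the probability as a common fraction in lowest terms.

2/433

Work in counts. Selections with at least one senior: C(23,6) − C(12,6) = 100947 − 924 = 100023.
Of those, selections where all 6 are seniors: C(11,6) = 462.
Conditional probability = 462/100023 = 2/433.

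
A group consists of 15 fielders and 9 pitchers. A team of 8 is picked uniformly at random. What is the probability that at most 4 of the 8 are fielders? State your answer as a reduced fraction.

There are C(24,8) = 735471 ways to choose the 8.
Count the complement (more than 4 fielders): C(15,5)·C(9,3) + C(15,6)·C(9,2) + C(15,7)·C(9,1) + C(15,8)·C(9,0) = 252252 + 180180 + 57915 + 6435 = 496782.
Probability = 1 − 496782/735471 = 238689/735471 = 2411/7429.

2411/7429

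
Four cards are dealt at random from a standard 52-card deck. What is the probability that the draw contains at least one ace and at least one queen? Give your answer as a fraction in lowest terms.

1332/20825

There are C(52,4) = 270725 possible draws.
By inclusion-exclusion on the complements, draws missing all aces or all queens: C(48,4) + C(48,4) − C(44,4) = 194580 + 194580 − 135751 = 253409.
So draws with at least one of each: 270725 − 253409 = 17316, probability 17316/270725 = 1332/20825.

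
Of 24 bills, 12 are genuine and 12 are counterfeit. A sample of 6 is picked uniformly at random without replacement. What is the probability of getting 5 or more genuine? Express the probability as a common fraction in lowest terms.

Total selections: C(24,6) = 134596.
Favorable selections (5 or more genuine): C(12,5)·C(12,1) + C(12,6)·C(12,0) = 9504 + 924 = 10428.
Probability = 10428/134596 = 237/3059.

237/3059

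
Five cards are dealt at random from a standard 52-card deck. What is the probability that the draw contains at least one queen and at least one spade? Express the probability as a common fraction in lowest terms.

There are C(52,5) = 2598960 possible draws.
By inclusion-exclusion on the complements, draws missing all queens or all spades: C(48,5) + C(39,5) − C(36,5) = 1712304 + 575757 − 376992 = 1911069.
So draws with at least one of each: 2598960 − 1911069 = 687891, probability 687891/2598960 = 229297/866320.

229297/866320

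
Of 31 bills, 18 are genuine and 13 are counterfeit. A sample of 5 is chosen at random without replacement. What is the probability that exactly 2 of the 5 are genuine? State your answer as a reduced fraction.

The sample space is all 5-subsets of the 31: C(31,5) = 169911.
Selections with exactly 2 genuine: choose 2 of the 18 genuine and 3 of the 13 counterfeit, C(18,2)·C(13,3) = 153·286 = 43758.
Probability = 43758/169911 = 4862/18879.

4862/18879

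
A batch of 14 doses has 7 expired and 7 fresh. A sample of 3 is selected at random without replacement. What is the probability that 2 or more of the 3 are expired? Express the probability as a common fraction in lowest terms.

Total selections: C(14,3) = 364.
Favorable selections (2 or more expired): C(7,2)·C(7,1) + C(7,3)·C(7,0) = 147 + 35 = 182.
Probability = 182/364 = 1/2.

1/2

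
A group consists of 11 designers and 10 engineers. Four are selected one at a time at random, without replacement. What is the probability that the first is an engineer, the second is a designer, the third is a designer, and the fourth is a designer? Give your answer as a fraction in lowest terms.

Multiply the conditional probabilities at each draw: 10/21 · 11/20 · 10/19 · 9/18 = 9900/143640 = 55/798.

55/798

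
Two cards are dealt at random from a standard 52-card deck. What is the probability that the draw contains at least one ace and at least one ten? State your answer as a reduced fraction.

8/663

There are C(52,2) = 1326 possible draws.
By inclusion-exclusion on the complements, draws missing all aces or all tens: C(48,2) + C(48,2) − C(44,2) = 1128 + 1128 − 946 = 1310.
So draws with at least one of each: 1326 − 1310 = 16, probability 16/1326 = 8/663.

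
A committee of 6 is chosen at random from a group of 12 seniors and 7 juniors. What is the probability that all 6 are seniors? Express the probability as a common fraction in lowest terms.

There are C(19,6) = 27132 possible selections.
Selections with all seniors: C(12,6) = 924.
Probability = 924/27132 = 11/323.

11/323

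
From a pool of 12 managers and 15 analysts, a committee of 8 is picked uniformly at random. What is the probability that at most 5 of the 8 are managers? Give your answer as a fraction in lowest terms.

328/345

Total selections: C(27,8) = 2220075.
Favorable selections (at most 5 managers): C(12,0)·C(15,8) + C(12,1)·C(15,7) + C(12,2)·C(15,6) + C(12,3)·C(15,5) + C(12,4)·C(15,4) + C(12,5)·C(15,3) = 6435 + 77220 + 330330 + 660660 + 675675 + 360360 = 2110680.
Probability = 2110680/2220075 = 328/345.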